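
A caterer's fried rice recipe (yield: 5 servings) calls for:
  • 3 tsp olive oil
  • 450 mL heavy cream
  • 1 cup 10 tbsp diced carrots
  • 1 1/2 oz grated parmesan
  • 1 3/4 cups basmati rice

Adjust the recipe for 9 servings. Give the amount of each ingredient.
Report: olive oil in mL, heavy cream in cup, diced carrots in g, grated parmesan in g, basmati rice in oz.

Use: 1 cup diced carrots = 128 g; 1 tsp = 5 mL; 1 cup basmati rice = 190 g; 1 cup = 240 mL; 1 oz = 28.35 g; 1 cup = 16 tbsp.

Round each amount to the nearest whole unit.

olive oil: 27 mL; heavy cream: 3 cup; diced carrots: 374 g; grated parmesan: 77 g; basmati rice: 21 oz

Scaling factor: 9/5 = 1.8.
olive oil: 3 tsp × 9/5 × 5 mL/tsp = 27 mL
heavy cream: 450 mL × 9/5 ÷ 240 mL/cup ≈ 3 cup
diced carrots: (1 cup + 10 tbsp = 1.625 cup) × 9/5 × 128 g/cup ≈ 374 g
grated parmesan: 1.5 oz × 9/5 × 28.35 g/oz ≈ 77 g
basmati rice: 1.75 cup × 9/5 × 190 g/cup ÷ 28.35 g/oz ≈ 21 oz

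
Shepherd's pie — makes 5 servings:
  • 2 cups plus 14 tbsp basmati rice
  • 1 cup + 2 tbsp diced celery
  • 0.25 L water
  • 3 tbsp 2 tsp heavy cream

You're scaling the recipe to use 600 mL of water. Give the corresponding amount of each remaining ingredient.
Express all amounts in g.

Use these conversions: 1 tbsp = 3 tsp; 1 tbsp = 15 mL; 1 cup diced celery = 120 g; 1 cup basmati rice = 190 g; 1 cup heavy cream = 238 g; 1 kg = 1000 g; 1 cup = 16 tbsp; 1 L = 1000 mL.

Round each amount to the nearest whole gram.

basmati rice: 1311 g; diced celery: 324 g; heavy cream: 131 g

The original recipe has 250 mL of water, so the scaling factor is 600 ÷ 250 = 12/5 = 2.4.
basmati rice: (2 cup + 14 tbsp = 2.875 cup) × 12/5 × 190 g/cup = 1311 g
diced celery: (1 cup + 2 tbsp = 1.125 cup) × 12/5 × 120 g/cup = 324 g
heavy cream: (3 tbsp + 2 tsp = 11/3 tbsp) × 12/5 ÷ 16 tbsp/cup × 238 g/cup ≈ 131 g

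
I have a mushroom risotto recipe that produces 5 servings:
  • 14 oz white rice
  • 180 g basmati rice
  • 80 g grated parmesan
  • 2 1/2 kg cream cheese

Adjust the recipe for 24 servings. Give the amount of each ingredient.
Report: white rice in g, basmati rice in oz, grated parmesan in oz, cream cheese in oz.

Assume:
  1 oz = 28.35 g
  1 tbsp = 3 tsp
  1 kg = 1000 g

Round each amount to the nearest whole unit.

Scaling factor: 24/5 = 4.8.
white rice: 14 oz × 24/5 × 28.35 g/oz ≈ 1905 g
basmati rice: 180 g × 24/5 ÷ 28.35 g/oz ≈ 30 oz
grated parmesan: 80 g × 24/5 ÷ 28.35 g/oz ≈ 14 oz
cream cheese: 2.5 kg × 24/5 × 1000 g/kg ÷ 28.35 g/oz ≈ 423 oz

white rice: 1905 g; basmati rice: 30 oz; grated parmesan: 14 oz; cream cheese: 423 oz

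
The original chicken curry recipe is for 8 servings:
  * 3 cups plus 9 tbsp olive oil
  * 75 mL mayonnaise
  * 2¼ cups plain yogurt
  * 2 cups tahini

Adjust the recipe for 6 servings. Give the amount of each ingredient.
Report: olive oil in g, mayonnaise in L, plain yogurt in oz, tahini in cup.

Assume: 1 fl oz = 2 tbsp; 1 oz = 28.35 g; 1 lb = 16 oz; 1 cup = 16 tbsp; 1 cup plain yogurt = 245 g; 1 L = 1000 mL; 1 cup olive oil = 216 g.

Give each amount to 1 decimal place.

olive oil: 577.1 g; mayonnaise: 0.1 L; plain yogurt: 14.6 oz; tahini: 1.5 cup

Scaling factor: 6/8 = 3/4 = 0.75.
olive oil: (3 cup + 9 tbsp = 3.5625 cup) × 3/4 × 216 g/cup ≈ 577.1 g
mayonnaise: 75 mL × 3/4 ÷ 1000 mL/L ≈ 0.1 L
plain yogurt: 2.25 cup × 3/4 × 245 g/cup ÷ 28.35 g/oz ≈ 14.6 oz
tahini: 2 cup × 3/4 = 1.5 cup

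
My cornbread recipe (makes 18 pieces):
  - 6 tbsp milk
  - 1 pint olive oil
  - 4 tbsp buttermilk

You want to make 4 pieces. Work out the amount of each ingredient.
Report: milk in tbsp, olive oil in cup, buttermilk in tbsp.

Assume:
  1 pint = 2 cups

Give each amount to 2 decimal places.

Scaling factor: 4/18 = 2/9.
milk: 6 tbsp × 2/9 ≈ 1.33 tbsp
olive oil: 1 pint × 2/9 × 2 cup/pint ≈ 0.44 cup
buttermilk: 4 tbsp × 2/9 ≈ 0.89 tbsp

milk: 1.33 tbsp; olive oil: 0.44 cup; buttermilk: 0.89 tbsp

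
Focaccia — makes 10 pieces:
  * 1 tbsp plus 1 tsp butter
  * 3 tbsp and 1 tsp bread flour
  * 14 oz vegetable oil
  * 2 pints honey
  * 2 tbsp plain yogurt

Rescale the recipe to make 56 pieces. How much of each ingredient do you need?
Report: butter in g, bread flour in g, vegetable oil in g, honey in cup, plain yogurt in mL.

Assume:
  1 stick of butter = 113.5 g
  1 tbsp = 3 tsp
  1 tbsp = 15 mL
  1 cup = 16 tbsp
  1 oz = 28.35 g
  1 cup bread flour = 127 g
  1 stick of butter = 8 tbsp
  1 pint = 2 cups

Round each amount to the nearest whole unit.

butter: 106 g; bread flour: 148 g; vegetable oil: 2223 g; honey: 22 cup; plain yogurt: 168 mL

Scaling factor: 56/10 = 28/5 = 5.6.
butter: (1 tbsp + 1 tsp = 4/3 tbsp) × 28/5 ÷ 8 tbsp/stick × 113.5 g/stick ≈ 106 g
bread flour: (3 tbsp + 1 tsp = 10/3 tbsp) × 28/5 ÷ 16 tbsp/cup × 127 g/cup ≈ 148 g
vegetable oil: 14 oz × 28/5 × 28.35 g/oz ≈ 2223 g
honey: 2 pint × 28/5 × 2 cup/pint ≈ 22 cup
plain yogurt: 2 tbsp × 28/5 × 15 mL/tbsp = 168 mL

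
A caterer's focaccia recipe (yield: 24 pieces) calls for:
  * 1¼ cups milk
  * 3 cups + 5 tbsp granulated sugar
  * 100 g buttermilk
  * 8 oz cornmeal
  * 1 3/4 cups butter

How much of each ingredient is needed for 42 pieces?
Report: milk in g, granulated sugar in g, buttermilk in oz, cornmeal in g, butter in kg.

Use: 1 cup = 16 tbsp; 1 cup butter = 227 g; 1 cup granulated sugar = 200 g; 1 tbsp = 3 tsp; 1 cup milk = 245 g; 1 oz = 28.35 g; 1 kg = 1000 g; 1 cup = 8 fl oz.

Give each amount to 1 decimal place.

Scaling factor: 42/24 = 7/4 = 1.75.
milk: 1.25 cup × 7/4 × 245 g/cup ≈ 535.9 g
granulated sugar: (3 cup + 5 tbsp = 3.3125 cup) × 7/4 × 200 g/cup ≈ 1159.4 g
buttermilk: 100 g × 7/4 ÷ 28.35 g/oz ≈ 6.2 oz
cornmeal: 8 oz × 7/4 × 28.35 g/oz = 396.9 g
butter: 1.75 cup × 7/4 × 227 g/cup ÷ 1000 g/kg ≈ 0.7 kg

milk: 535.9 g; granulated sugar: 1159.4 g; buttermilk: 6.2 oz; cornmeal: 396.9 g; butter: 0.7 kg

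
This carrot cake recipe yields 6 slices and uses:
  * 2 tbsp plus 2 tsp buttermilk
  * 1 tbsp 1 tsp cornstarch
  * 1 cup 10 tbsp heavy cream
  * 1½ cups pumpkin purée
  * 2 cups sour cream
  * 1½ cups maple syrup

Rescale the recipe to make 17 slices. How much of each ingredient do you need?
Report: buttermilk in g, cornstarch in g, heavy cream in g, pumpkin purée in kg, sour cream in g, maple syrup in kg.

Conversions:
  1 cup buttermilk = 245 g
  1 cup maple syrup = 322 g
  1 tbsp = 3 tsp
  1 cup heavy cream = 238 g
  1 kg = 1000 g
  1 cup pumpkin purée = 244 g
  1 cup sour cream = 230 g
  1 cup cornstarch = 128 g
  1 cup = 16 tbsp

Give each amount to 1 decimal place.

Scaling factor: 17/6.
buttermilk: (2 tbsp + 2 tsp = 8/3 tbsp) × 17/6 ÷ 16 tbsp/cup × 245 g/cup ≈ 115.7 g
cornstarch: (1 tbsp + 1 tsp = 4/3 tbsp) × 17/6 ÷ 16 tbsp/cup × 128 g/cup ≈ 30.2 g
heavy cream: (1 cup + 10 tbsp = 1.625 cup) × 17/6 × 238 g/cup ≈ 1095.8 g
pumpkin purée: 1.5 cup × 17/6 × 244 g/cup ÷ 1000 g/kg ≈ 1.0 kg
sour cream: 2 cup × 17/6 × 230 g/cup ≈ 1303.3 g
maple syrup: 1.5 cup × 17/6 × 322 g/cup ÷ 1000 g/kg ≈ 1.4 kg

buttermilk: 115.7 g; cornstarch: 30.2 g; heavy cream: 1095.8 g; pumpkin purée: 1.0 kg; sour cream: 1303.3 g; maple syrup: 1.4 kg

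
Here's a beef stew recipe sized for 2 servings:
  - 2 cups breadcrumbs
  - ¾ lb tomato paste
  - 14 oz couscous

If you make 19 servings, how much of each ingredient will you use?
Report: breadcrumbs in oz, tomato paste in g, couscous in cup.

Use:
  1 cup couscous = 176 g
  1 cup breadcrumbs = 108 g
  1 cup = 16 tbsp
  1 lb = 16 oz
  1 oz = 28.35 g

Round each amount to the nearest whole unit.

breadcrumbs: 72 oz; tomato paste: 3232 g; couscous: 21 cup

Scaling factor: 19/2 = 9.5.
breadcrumbs: 2 cup × 19/2 × 108 g/cup ÷ 28.35 g/oz ≈ 72 oz
tomato paste: 0.75 lb × 19/2 × 16 oz/lb × 28.35 g/oz ≈ 3232 g
couscous: 14 oz × 19/2 × 28.35 g/oz ÷ 176 g/cup ≈ 21 cup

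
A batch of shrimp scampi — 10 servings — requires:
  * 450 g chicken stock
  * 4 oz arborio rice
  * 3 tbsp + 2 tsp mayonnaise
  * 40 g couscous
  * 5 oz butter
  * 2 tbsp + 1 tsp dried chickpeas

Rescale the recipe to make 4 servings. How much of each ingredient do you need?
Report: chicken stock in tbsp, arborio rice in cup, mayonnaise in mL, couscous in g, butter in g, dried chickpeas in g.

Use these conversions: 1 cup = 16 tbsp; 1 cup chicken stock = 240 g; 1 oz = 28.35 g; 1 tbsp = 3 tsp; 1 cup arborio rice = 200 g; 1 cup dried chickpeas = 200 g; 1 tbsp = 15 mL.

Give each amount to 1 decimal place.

chicken stock: 12.0 tbsp; arborio rice: 0.2 cup; mayonnaise: 22.0 mL; couscous: 16.0 g; butter: 56.7 g; dried chickpeas: 11.7 g

Scaling factor: 4/10 = 2/5 = 0.4.
chicken stock: 450 g × 2/5 ÷ 240 g/cup × 16 tbsp/cup = 12.0 tbsp
arborio rice: 4 oz × 2/5 × 28.35 g/oz ÷ 200 g/cup ≈ 0.2 cup
mayonnaise: (3 tbsp + 2 tsp = 11/3 tbsp) × 2/5 × 15 mL/tbsp = 22.0 mL
couscous: 40 g × 2/5 = 16.0 g
butter: 5 oz × 2/5 × 28.35 g/oz = 56.7 g
dried chickpeas: (2 tbsp + 1 tsp = 7/3 tbsp) × 2/5 ÷ 16 tbsp/cup × 200 g/cup ≈ 11.7 g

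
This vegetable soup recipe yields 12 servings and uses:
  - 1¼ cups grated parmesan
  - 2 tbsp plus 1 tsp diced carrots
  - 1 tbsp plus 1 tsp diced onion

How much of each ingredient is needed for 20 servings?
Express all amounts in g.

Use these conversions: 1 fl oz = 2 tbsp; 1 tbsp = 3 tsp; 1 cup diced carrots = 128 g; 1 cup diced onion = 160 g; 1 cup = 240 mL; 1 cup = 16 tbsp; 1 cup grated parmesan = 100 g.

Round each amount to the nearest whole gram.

Scaling factor: 20/12 = 5/3.
grated parmesan: 1.25 cup × 5/3 × 100 g/cup ≈ 208 g
diced carrots: (2 tbsp + 1 tsp = 7/3 tbsp) × 5/3 ÷ 16 tbsp/cup × 128 g/cup ≈ 31 g
diced onion: (1 tbsp + 1 tsp = 4/3 tbsp) × 5/3 ÷ 16 tbsp/cup × 160 g/cup ≈ 22 g

grated parmesan: 208 g; diced carrots: 31 g; diced onion: 22 g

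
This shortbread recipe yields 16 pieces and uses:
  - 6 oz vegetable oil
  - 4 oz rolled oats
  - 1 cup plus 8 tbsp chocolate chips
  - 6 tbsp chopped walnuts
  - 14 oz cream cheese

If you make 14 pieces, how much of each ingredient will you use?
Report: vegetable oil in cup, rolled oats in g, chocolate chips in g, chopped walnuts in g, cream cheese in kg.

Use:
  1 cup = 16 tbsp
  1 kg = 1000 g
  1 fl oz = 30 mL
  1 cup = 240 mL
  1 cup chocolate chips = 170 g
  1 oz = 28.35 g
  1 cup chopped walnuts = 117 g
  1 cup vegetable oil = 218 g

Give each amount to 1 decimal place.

vegetable oil: 0.7 cup; rolled oats: 99.2 g; chocolate chips: 223.1 g; chopped walnuts: 38.4 g; cream cheese: 0.3 kg

Scaling factor: 14/16 = 7/8 = 0.875.
vegetable oil: 6 oz × 7/8 × 28.35 g/oz ÷ 218 g/cup ≈ 0.7 cup
rolled oats: 4 oz × 7/8 × 28.35 g/oz ≈ 99.2 g
chocolate chips: (1 cup + 8 tbsp = 1.5 cup) × 7/8 × 170 g/cup ≈ 223.1 g
chopped walnuts: 6 tbsp × 7/8 ÷ 16 tbsp/cup × 117 g/cup ≈ 38.4 g
cream cheese: 14 oz × 7/8 × 28.35 g/oz ÷ 1000 g/kg ≈ 0.3 kg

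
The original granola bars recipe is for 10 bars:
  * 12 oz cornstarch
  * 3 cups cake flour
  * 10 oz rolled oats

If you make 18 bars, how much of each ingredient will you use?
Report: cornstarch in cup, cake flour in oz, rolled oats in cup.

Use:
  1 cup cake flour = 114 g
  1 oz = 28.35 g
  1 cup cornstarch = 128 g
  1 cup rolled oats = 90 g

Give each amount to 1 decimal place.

Scaling factor: 18/10 = 9/5 = 1.8.
cornstarch: 12 oz × 9/5 × 28.35 g/oz ÷ 128 g/cup ≈ 4.8 cup
cake flour: 3 cup × 9/5 × 114 g/cup ÷ 28.35 g/oz ≈ 21.7 oz
rolled oats: 10 oz × 9/5 × 28.35 g/oz ÷ 90 g/cup ≈ 5.7 cup

cornstarch: 4.8 cup; cake flour: 21.7 oz; rolled oats: 5.7 cup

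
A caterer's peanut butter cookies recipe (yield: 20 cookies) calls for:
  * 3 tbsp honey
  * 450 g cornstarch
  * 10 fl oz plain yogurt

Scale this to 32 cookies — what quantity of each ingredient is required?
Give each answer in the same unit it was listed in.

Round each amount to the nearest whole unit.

Scaling factor: 32/20 = 8/5 = 1.6.
honey: 3 tbsp × 8/5 ≈ 5 tbsp
cornstarch: 450 g × 8/5 = 720 g
plain yogurt: 10 fl oz × 8/5 = 16 fl oz

honey: 5 tbsp; cornstarch: 720 g; plain yogurt: 16 fl oz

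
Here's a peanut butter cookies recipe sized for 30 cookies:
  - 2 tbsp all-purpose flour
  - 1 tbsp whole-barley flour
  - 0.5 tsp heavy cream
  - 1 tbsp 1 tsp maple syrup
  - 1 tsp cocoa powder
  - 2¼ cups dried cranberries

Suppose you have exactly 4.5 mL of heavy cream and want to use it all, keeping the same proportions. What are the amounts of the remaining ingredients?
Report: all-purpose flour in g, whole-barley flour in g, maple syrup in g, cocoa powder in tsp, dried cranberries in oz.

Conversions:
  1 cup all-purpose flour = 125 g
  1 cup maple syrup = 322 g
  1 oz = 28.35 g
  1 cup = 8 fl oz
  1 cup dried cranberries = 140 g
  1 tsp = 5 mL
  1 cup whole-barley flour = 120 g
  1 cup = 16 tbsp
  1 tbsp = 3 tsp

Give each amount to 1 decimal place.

all-purpose flour: 28.1 g; whole-barley flour: 13.5 g; maple syrup: 48.3 g; cocoa powder: 1.8 tsp; dried cranberries: 20.0 oz

The original recipe has 2.5 mL of heavy cream, so the scaling factor is 4.5 ÷ 2.5 = 9/5 = 1.8.
all-purpose flour: 2 tbsp × 9/5 ÷ 16 tbsp/cup × 125 g/cup ≈ 28.1 g
whole-barley flour: 1 tbsp × 9/5 ÷ 16 tbsp/cup × 120 g/cup = 13.5 g
maple syrup: (1 tbsp + 1 tsp = 4/3 tbsp) × 9/5 ÷ 16 tbsp/cup × 322 g/cup = 48.3 g
cocoa powder: 1 tsp × 9/5 = 1.8 tsp
dried cranberries: 2.25 cup × 9/5 × 140 g/cup ÷ 28.35 g/oz = 20.0 oz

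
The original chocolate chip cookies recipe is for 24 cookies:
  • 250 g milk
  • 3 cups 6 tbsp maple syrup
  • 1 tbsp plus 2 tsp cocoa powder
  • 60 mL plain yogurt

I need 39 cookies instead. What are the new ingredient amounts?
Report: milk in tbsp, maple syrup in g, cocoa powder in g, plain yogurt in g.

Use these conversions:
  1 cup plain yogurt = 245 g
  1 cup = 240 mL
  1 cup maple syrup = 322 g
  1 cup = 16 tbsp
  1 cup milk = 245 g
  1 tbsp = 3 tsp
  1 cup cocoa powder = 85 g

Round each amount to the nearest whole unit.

Scaling factor: 39/24 = 13/8 = 1.625.
milk: 250 g × 13/8 ÷ 245 g/cup × 16 tbsp/cup ≈ 27 tbsp
maple syrup: (3 cup + 6 tbsp = 3.375 cup) × 13/8 × 322 g/cup ≈ 1766 g
cocoa powder: (1 tbsp + 2 tsp = 5/3 tbsp) × 13/8 ÷ 16 tbsp/cup × 85 g/cup ≈ 14 g
plain yogurt: 60 mL × 13/8 ÷ 240 mL/cup × 245 g/cup ≈ 100 g

milk: 27 tbsp; maple syrup: 1766 g; cocoa powder: 14 g; plain yogurt: 100 g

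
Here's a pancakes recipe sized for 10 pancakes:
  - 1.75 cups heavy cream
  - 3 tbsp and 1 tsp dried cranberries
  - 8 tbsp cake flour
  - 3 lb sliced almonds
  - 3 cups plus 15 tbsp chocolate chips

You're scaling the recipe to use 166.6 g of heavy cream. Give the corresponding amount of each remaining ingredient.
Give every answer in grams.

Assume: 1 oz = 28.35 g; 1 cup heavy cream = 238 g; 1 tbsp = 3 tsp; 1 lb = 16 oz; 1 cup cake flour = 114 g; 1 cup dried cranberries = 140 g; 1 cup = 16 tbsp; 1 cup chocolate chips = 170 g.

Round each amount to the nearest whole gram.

dried cranberries: 12 g; cake flour: 23 g; sliced almonds: 544 g; chocolate chips: 268 g

The original recipe has 416.5 g of heavy cream, so the scaling factor is 166.6 ÷ 416.5 = 2/5 = 0.4.
dried cranberries: (3 tbsp + 1 tsp = 10/3 tbsp) × 2/5 ÷ 16 tbsp/cup × 140 g/cup ≈ 12 g
cake flour: 8 tbsp × 2/5 ÷ 16 tbsp/cup × 114 g/cup ≈ 23 g
sliced almonds: 3 lb × 2/5 × 16 oz/lb × 28.35 g/oz ≈ 544 g
chocolate chips: (3 cup + 15 tbsp = 3.9375 cup) × 2/5 × 170 g/cup ≈ 268 g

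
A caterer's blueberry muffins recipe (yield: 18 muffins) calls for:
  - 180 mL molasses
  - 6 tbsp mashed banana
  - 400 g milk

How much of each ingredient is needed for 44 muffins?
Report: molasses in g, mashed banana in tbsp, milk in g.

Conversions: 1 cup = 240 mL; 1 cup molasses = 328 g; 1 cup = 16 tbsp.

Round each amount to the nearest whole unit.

molasses: 601 g; mashed banana: 15 tbsp; milk: 978 g

Scaling factor: 44/18 = 22/9.
molasses: 180 mL × 22/9 ÷ 240 mL/cup × 328 g/cup ≈ 601 g
mashed banana: 6 tbsp × 22/9 ≈ 15 tbsp
milk: 400 g × 22/9 ≈ 978 g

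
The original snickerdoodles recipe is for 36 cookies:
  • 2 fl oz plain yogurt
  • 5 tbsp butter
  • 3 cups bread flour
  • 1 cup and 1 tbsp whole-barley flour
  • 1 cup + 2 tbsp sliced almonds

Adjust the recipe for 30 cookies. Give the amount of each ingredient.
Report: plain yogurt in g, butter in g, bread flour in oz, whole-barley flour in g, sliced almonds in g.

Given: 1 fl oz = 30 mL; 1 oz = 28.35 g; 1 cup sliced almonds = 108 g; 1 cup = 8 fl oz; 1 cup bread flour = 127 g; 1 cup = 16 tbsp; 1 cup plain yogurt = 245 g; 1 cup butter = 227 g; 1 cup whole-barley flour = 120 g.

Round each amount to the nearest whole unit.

Scaling factor: 30/36 = 5/6.
plain yogurt: 2 fl oz × 5/6 ÷ 8 fl oz/cup × 245 g/cup ≈ 51 g
butter: 5 tbsp × 5/6 ÷ 16 tbsp/cup × 227 g/cup ≈ 59 g
bread flour: 3 cup × 5/6 × 127 g/cup ÷ 28.35 g/oz ≈ 11 oz
whole-barley flour: (1 cup + 1 tbsp = 1.0625 cup) × 5/6 × 120 g/cup ≈ 106 g
sliced almonds: (1 cup + 2 tbsp = 1.125 cup) × 5/6 × 108 g/cup ≈ 101 g

plain yogurt: 51 g; butter: 59 g; bread flour: 11 oz; whole-barley flour: 106 g; sliced almonds: 101 g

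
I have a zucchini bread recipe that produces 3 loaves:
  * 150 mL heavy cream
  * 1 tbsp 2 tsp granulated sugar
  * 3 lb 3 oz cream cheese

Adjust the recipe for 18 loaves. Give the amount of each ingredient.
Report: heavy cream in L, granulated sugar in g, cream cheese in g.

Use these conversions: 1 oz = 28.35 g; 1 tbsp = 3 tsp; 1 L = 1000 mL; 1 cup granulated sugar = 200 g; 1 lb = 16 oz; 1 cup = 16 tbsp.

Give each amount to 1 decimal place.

Scaling factor: 18/3 = 6.
heavy cream: 150 mL × 6 ÷ 1000 mL/L = 0.9 L
granulated sugar: (1 tbsp + 2 tsp = 5/3 tbsp) × 6 ÷ 16 tbsp/cup × 200 g/cup = 125.0 g
cream cheese: (3 lb + 3 oz = 3.1875 lb) × 6 × 16 oz/lb × 28.35 g/oz = 8675.1 g

heavy cream: 0.9 L; granulated sugar: 125.0 g; cream cheese: 8675.1 g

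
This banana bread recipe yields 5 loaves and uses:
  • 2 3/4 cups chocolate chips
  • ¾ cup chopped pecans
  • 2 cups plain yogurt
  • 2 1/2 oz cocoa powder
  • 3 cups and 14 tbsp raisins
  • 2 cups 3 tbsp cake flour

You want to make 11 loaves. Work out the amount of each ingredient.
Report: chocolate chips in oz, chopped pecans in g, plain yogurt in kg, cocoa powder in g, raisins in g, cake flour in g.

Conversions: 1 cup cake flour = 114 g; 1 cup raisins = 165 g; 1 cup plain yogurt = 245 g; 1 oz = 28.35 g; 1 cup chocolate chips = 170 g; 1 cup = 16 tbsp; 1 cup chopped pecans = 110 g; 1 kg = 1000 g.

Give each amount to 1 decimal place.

chocolate chips: 36.3 oz; chopped pecans: 181.5 g; plain yogurt: 1.1 kg; cocoa powder: 155.9 g; raisins: 1406.6 g; cake flour: 548.6 g

Scaling factor: 11/5 = 2.2.
chocolate chips: 2.75 cup × 11/5 × 170 g/cup ÷ 28.35 g/oz ≈ 36.3 oz
chopped pecans: 0.75 cup × 11/5 × 110 g/cup = 181.5 g
plain yogurt: 2 cup × 11/5 × 245 g/cup ÷ 1000 g/kg ≈ 1.1 kg
cocoa powder: 2.5 oz × 11/5 × 28.35 g/oz ≈ 155.9 g
raisins: (3 cup + 14 tbsp = 3.875 cup) × 11/5 × 165 g/cup ≈ 1406.6 g
cake flour: (2 cup + 3 tbsp = 2.1875 cup) × 11/5 × 114 g/cup ≈ 548.6 g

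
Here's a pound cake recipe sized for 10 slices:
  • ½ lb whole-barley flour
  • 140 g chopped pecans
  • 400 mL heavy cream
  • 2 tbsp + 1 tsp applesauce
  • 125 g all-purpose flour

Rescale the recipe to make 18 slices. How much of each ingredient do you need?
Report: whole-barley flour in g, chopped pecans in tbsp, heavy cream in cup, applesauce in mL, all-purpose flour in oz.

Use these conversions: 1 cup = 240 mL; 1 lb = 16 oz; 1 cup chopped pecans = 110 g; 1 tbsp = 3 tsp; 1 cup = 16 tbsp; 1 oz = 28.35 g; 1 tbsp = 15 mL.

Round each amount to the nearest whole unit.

whole-barley flour: 408 g; chopped pecans: 37 tbsp; heavy cream: 3 cup; applesauce: 63 mL; all-purpose flour: 8 oz

Scaling factor: 18/10 = 9/5 = 1.8.
whole-barley flour: 0.5 lb × 9/5 × 16 oz/lb × 28.35 g/oz ≈ 408 g
chopped pecans: 140 g × 9/5 ÷ 110 g/cup × 16 tbsp/cup ≈ 37 tbsp
heavy cream: 400 mL × 9/5 ÷ 240 mL/cup = 3 cup
applesauce: (2 tbsp + 1 tsp = 7/3 tbsp) × 9/5 × 15 mL/tbsp = 63 mL
all-purpose flour: 125 g × 9/5 ÷ 28.35 g/oz ≈ 8 oz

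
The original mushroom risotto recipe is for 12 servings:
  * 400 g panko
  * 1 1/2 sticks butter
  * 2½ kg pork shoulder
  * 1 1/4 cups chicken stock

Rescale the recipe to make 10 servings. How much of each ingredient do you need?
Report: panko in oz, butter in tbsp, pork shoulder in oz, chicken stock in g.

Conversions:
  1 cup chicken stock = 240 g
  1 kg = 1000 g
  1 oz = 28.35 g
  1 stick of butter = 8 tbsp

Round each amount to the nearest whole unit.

panko: 12 oz; butter: 10 tbsp; pork shoulder: 73 oz; chicken stock: 250 g

Scaling factor: 10/12 = 5/6.
panko: 400 g × 5/6 ÷ 28.35 g/oz ≈ 12 oz
butter: 1.5 stick × 5/6 × 8 tbsp/stick = 10 tbsp
pork shoulder: 2.5 kg × 5/6 × 1000 g/kg ÷ 28.35 g/oz ≈ 73 oz
chicken stock: 1.25 cup × 5/6 × 240 g/cup = 250 g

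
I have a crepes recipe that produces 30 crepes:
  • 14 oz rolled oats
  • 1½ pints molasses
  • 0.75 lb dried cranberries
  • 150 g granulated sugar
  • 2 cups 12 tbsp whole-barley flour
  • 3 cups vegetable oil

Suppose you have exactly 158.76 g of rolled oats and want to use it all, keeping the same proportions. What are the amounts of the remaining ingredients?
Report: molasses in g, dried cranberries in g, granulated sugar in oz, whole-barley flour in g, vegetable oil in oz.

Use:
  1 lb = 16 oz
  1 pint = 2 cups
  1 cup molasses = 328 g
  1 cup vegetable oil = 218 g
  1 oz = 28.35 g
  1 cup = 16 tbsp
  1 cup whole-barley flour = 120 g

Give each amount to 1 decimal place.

The original recipe has 396.9 g of rolled oats, so the scaling factor is 158.76 ÷ 396.9 = 2/5 = 0.4.
molasses: 1.5 pint × 2/5 × 2 cup/pint × 328 g/cup = 393.6 g
dried cranberries: 0.75 lb × 2/5 × 16 oz/lb × 28.35 g/oz ≈ 136.1 g
granulated sugar: 150 g × 2/5 ÷ 28.35 g/oz ≈ 2.1 oz
whole-barley flour: (2 cup + 12 tbsp = 2.75 cup) × 2/5 × 120 g/cup = 132.0 g
vegetable oil: 3 cup × 2/5 × 218 g/cup ÷ 28.35 g/oz ≈ 9.2 oz

molasses: 393.6 g; dried cranberries: 136.1 g; granulated sugar: 2.1 oz; whole-barley flour: 132.0 g; vegetable oil: 9.2 oz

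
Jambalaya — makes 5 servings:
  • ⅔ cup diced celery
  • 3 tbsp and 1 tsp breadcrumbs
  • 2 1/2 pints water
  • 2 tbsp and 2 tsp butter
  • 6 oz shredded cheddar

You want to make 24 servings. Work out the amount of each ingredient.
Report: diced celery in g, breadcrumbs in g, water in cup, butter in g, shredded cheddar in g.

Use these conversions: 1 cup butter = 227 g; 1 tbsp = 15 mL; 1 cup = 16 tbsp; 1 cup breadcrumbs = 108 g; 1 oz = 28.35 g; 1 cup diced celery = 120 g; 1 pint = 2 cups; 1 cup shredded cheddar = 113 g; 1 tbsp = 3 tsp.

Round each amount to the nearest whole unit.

Scaling factor: 24/5 = 4.8.
diced celery: 2/3 cup × 24/5 × 120 g/cup = 384 g
breadcrumbs: (3 tbsp + 1 tsp = 10/3 tbsp) × 24/5 ÷ 16 tbsp/cup × 108 g/cup = 108 g
water: 2.5 pint × 24/5 × 2 cup/pint = 24 cup
butter: (2 tbsp + 2 tsp = 8/3 tbsp) × 24/5 ÷ 16 tbsp/cup × 227 g/cup ≈ 182 g
shredded cheddar: 6 oz × 24/5 × 28.35 g/oz ≈ 816 g

diced celery: 384 g; breadcrumbs: 108 g; water: 24 cup; butter: 182 g; shredded cheddar: 816 g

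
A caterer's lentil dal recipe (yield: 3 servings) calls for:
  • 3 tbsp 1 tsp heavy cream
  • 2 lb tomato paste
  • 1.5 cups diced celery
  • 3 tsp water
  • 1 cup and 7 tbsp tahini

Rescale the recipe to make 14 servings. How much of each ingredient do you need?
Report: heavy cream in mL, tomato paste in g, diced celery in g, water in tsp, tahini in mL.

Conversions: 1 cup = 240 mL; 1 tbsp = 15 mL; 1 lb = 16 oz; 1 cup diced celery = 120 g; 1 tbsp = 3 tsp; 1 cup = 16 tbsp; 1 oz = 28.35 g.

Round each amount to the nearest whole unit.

heavy cream: 233 mL; tomato paste: 4234 g; diced celery: 840 g; water: 14 tsp; tahini: 1610 mL

Scaling factor: 14/3.
heavy cream: (3 tbsp + 1 tsp = 10/3 tbsp) × 14/3 × 15 mL/tbsp ≈ 233 mL
tomato paste: 2 lb × 14/3 × 16 oz/lb × 28.35 g/oz ≈ 4234 g
diced celery: 1.5 cup × 14/3 × 120 g/cup = 840 g
water: 3 tsp × 14/3 = 14 tsp
tahini: (1 cup + 7 tbsp = 1.4375 cup) × 14/3 × 240 mL/cup = 1610 mL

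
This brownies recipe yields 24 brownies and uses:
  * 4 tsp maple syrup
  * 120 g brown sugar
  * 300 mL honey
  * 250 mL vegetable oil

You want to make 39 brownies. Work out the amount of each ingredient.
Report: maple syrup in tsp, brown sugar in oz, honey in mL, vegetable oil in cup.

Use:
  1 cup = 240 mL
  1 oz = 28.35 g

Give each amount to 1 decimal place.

Scaling factor: 39/24 = 13/8 = 1.625.
maple syrup: 4 tsp × 13/8 = 6.5 tsp
brown sugar: 120 g × 13/8 ÷ 28.35 g/oz ≈ 6.9 oz
honey: 300 mL × 13/8 = 487.5 mL
vegetable oil: 250 mL × 13/8 ÷ 240 mL/cup ≈ 1.7 cup

maple syrup: 6.5 tsp; brown sugar: 6.9 oz; honey: 487.5 mL; vegetable oil: 1.7 cup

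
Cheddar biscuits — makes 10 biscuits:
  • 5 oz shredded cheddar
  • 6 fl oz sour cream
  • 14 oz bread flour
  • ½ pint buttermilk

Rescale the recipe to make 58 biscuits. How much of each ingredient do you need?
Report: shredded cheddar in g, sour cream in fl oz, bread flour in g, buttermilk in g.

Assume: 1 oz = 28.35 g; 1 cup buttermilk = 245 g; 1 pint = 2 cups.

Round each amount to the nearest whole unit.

Scaling factor: 58/10 = 29/5 = 5.8.
shredded cheddar: 5 oz × 29/5 × 28.35 g/oz ≈ 822 g
sour cream: 6 fl oz × 29/5 ≈ 35 fl oz
bread flour: 14 oz × 29/5 × 28.35 g/oz ≈ 2302 g
buttermilk: 0.5 pint × 29/5 × 2 cup/pint × 245 g/cup = 1421 g

shredded cheddar: 822 g; sour cream: 35 fl oz; bread flour: 2302 g; buttermilk: 1421 g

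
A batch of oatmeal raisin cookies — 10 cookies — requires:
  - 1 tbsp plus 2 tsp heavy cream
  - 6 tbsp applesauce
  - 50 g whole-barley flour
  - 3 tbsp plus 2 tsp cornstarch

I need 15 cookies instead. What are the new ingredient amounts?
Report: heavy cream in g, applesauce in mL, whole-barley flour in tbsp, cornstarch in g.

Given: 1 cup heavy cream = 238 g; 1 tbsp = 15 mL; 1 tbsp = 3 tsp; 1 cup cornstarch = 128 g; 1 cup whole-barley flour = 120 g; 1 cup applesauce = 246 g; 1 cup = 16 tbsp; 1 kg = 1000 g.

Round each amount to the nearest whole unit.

heavy cream: 37 g; applesauce: 135 mL; whole-barley flour: 10 tbsp; cornstarch: 44 g

Scaling factor: 15/10 = 3/2 = 1.5.
heavy cream: (1 tbsp + 2 tsp = 5/3 tbsp) × 3/2 ÷ 16 tbsp/cup × 238 g/cup ≈ 37 g
applesauce: 6 tbsp × 3/2 × 15 mL/tbsp = 135 mL
whole-barley flour: 50 g × 3/2 ÷ 120 g/cup × 16 tbsp/cup = 10 tbsp
cornstarch: (3 tbsp + 2 tsp = 11/3 tbsp) × 3/2 ÷ 16 tbsp/cup × 128 g/cup = 44 g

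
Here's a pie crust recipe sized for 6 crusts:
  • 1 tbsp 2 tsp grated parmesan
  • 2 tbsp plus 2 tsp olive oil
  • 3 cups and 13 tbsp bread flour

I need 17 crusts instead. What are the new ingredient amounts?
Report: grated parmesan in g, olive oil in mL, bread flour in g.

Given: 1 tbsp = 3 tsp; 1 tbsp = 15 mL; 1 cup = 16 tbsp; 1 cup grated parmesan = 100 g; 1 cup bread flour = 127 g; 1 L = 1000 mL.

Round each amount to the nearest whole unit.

Scaling factor: 17/6.
grated parmesan: (1 tbsp + 2 tsp = 5/3 tbsp) × 17/6 ÷ 16 tbsp/cup × 100 g/cup ≈ 30 g
olive oil: (2 tbsp + 2 tsp = 8/3 tbsp) × 17/6 × 15 mL/tbsp ≈ 113 mL
bread flour: (3 cup + 13 tbsp = 3.8125 cup) × 17/6 × 127 g/cup ≈ 1372 g

grated parmesan: 30 g; olive oil: 113 mL; bread flour: 1372 g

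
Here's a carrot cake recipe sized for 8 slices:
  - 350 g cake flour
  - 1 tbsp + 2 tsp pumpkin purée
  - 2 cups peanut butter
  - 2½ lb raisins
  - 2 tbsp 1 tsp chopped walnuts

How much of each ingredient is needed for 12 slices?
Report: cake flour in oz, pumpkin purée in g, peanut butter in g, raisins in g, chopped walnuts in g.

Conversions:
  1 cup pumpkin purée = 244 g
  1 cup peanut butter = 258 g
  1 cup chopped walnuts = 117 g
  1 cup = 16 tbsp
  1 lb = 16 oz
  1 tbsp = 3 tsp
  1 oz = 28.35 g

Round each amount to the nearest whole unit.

Scaling factor: 12/8 = 3/2 = 1.5.
cake flour: 350 g × 3/2 ÷ 28.35 g/oz ≈ 19 oz
pumpkin purée: (1 tbsp + 2 tsp = 5/3 tbsp) × 3/2 ÷ 16 tbsp/cup × 244 g/cup ≈ 38 g
peanut butter: 2 cup × 3/2 × 258 g/cup = 774 g
raisins: 2.5 lb × 3/2 × 16 oz/lb × 28.35 g/oz = 1701 g
chopped walnuts: (2 tbsp + 1 tsp = 7/3 tbsp) × 3/2 ÷ 16 tbsp/cup × 117 g/cup ≈ 26 g

cake flour: 19 oz; pumpkin purée: 38 g; peanut butter: 774 g; raisins: 1701 g; chopped walnuts: 26 g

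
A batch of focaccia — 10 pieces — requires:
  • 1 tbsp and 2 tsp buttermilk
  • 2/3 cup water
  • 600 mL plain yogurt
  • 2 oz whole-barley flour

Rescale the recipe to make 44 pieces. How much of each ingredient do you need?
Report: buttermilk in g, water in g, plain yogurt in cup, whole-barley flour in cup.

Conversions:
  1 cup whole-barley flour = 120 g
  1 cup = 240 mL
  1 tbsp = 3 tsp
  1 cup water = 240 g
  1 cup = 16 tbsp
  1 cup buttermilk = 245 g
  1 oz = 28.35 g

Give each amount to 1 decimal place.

buttermilk: 112.3 g; water: 704.0 g; plain yogurt: 11.0 cup; whole-barley flour: 2.1 cup

Scaling factor: 44/10 = 22/5 = 4.4.
buttermilk: (1 tbsp + 2 tsp = 5/3 tbsp) × 22/5 ÷ 16 tbsp/cup × 245 g/cup ≈ 112.3 g
water: 2/3 cup × 22/5 × 240 g/cup = 704.0 g
plain yogurt: 600 mL × 22/5 ÷ 240 mL/cup = 11.0 cup
whole-barley flour: 2 oz × 22/5 × 28.35 g/oz ÷ 120 g/cup ≈ 2.1 cup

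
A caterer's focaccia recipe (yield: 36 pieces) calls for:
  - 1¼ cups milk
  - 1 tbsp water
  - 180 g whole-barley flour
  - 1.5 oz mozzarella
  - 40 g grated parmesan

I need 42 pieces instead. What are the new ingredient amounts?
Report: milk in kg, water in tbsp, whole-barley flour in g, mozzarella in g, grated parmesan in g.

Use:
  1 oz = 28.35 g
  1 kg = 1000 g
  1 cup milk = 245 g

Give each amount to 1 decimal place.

Scaling factor: 42/36 = 7/6.
milk: 1.25 cup × 7/6 × 245 g/cup ÷ 1000 g/kg ≈ 0.4 kg
water: 1 tbsp × 7/6 ≈ 1.2 tbsp
whole-barley flour: 180 g × 7/6 = 210.0 g
mozzarella: 1.5 oz × 7/6 × 28.35 g/oz ≈ 49.6 g
grated parmesan: 40 g × 7/6 ≈ 46.7 g

milk: 0.4 kg; water: 1.2 tbsp; whole-barley flour: 210.0 g; mozzarella: 49.6 g; grated parmesan: 46.7 g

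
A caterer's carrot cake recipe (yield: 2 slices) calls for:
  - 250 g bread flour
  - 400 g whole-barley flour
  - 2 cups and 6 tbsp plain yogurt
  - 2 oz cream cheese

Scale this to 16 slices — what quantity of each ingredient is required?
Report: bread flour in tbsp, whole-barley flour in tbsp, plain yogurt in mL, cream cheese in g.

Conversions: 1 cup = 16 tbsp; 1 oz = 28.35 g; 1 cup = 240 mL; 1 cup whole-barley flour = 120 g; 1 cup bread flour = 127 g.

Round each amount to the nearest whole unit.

Scaling factor: 16/2 = 8.
bread flour: 250 g × 8 ÷ 127 g/cup × 16 tbsp/cup ≈ 252 tbsp
whole-barley flour: 400 g × 8 ÷ 120 g/cup × 16 tbsp/cup ≈ 427 tbsp
plain yogurt: (2 cup + 6 tbsp = 2.375 cup) × 8 × 240 mL/cup = 4560 mL
cream cheese: 2 oz × 8 × 28.35 g/oz ≈ 454 g

bread flour: 252 tbsp; whole-barley flour: 427 tbsp; plain yogurt: 4560 mL; cream cheese: 454 g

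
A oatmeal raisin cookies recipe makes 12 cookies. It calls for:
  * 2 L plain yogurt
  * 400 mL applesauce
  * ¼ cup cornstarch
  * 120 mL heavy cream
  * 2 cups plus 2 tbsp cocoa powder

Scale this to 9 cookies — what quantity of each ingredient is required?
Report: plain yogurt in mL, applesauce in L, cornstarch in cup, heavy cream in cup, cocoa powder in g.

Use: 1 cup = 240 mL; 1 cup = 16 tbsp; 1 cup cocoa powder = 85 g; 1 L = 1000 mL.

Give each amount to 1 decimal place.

Scaling factor: 9/12 = 3/4 = 0.75.
plain yogurt: 2 L × 3/4 × 1000 mL/L = 1500.0 mL
applesauce: 400 mL × 3/4 ÷ 1000 mL/L = 0.3 L
cornstarch: 0.25 cup × 3/4 ≈ 0.2 cup
heavy cream: 120 mL × 3/4 ÷ 240 mL/cup ≈ 0.4 cup
cocoa powder: (2 cup + 2 tbsp = 2.125 cup) × 3/4 × 85 g/cup ≈ 135.5 g

plain yogurt: 1500.0 mL; applesauce: 0.3 L; cornstarch: 0.2 cup; heavy cream: 0.4 cup; cocoa powder: 135.5 g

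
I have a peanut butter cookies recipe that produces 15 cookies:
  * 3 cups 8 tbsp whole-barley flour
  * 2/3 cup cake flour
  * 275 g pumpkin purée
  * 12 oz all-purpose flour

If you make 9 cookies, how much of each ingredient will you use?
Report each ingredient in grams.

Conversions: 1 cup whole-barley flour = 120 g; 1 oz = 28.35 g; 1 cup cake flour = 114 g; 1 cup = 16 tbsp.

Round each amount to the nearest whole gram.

whole-barley flour: 252 g; cake flour: 46 g; pumpkin purée: 165 g; all-purpose flour: 204 g

Scaling factor: 9/15 = 3/5 = 0.6.
whole-barley flour: (3 cup + 8 tbsp = 3.5 cup) × 3/5 × 120 g/cup = 252 g
cake flour: 2/3 cup × 3/5 × 114 g/cup ≈ 46 g
pumpkin purée: 275 g × 3/5 = 165 g
all-purpose flour: 12 oz × 3/5 × 28.35 g/oz ≈ 204 g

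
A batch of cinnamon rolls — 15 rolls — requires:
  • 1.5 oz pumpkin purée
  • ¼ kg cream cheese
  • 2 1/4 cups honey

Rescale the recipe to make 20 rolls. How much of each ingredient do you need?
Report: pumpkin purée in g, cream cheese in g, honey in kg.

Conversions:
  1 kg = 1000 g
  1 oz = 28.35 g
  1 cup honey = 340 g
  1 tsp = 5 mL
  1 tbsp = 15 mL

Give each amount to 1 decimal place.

pumpkin purée: 56.7 g; cream cheese: 333.3 g; honey: 1.0 kg

Scaling factor: 20/15 = 4/3.
pumpkin purée: 1.5 oz × 4/3 × 28.35 g/oz = 56.7 g
cream cheese: 0.25 kg × 4/3 × 1000 g/kg ≈ 333.3 g
honey: 2.25 cup × 4/3 × 340 g/cup ÷ 1000 g/kg ≈ 1.0 kg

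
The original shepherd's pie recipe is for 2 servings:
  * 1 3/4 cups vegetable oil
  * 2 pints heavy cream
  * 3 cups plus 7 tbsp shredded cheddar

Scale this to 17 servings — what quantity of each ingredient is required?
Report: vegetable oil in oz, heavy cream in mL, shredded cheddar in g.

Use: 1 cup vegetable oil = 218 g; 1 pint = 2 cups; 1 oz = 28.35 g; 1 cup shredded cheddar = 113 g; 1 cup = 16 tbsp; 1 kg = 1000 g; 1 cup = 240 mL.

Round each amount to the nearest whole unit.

vegetable oil: 114 oz; heavy cream: 8160 mL; shredded cheddar: 3302 g

Scaling factor: 17/2 = 8.5.
vegetable oil: 1.75 cup × 17/2 × 218 g/cup ÷ 28.35 g/oz ≈ 114 oz
heavy cream: 2 pint × 17/2 × 2 cup/pint × 240 mL/cup = 8160 mL
shredded cheddar: (3 cup + 7 tbsp = 3.4375 cup) × 17/2 × 113 g/cup ≈ 3302 g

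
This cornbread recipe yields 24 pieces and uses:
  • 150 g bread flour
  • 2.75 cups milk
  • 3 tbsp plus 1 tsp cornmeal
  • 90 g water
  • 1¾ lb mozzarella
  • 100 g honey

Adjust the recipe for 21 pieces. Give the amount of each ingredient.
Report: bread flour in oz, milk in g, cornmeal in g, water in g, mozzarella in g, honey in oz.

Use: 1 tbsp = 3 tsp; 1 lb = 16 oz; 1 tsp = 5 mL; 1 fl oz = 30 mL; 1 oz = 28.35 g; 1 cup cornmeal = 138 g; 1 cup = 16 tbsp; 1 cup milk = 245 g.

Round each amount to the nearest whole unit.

bread flour: 5 oz; milk: 590 g; cornmeal: 25 g; water: 79 g; mozzarella: 695 g; honey: 3 oz

Scaling factor: 21/24 = 7/8 = 0.875.
bread flour: 150 g × 7/8 ÷ 28.35 g/oz ≈ 5 oz
milk: 2.75 cup × 7/8 × 245 g/cup ≈ 590 g
cornmeal: (3 tbsp + 1 tsp = 10/3 tbsp) × 7/8 ÷ 16 tbsp/cup × 138 g/cup ≈ 25 g
water: 90 g × 7/8 ≈ 79 g
mozzarella: 1.75 lb × 7/8 × 16 oz/lb × 28.35 g/oz ≈ 695 g
honey: 100 g × 7/8 ÷ 28.35 g/oz ≈ 3 oz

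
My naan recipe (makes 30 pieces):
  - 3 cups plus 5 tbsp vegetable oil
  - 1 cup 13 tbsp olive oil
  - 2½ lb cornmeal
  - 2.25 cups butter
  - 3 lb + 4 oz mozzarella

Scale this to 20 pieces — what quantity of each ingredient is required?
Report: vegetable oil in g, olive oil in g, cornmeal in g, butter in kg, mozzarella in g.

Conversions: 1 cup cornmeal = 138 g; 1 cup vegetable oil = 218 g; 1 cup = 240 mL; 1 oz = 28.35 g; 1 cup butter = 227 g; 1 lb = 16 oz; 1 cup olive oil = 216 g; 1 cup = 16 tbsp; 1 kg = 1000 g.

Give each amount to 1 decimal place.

vegetable oil: 481.4 g; olive oil: 261.0 g; cornmeal: 756.0 g; butter: 0.3 kg; mozzarella: 982.8 g

Scaling factor: 20/30 = 2/3.
vegetable oil: (3 cup + 5 tbsp = 3.3125 cup) × 2/3 × 218 g/cup ≈ 481.4 g
olive oil: (1 cup + 13 tbsp = 1.8125 cup) × 2/3 × 216 g/cup = 261.0 g
cornmeal: 2.5 lb × 2/3 × 16 oz/lb × 28.35 g/oz = 756.0 g
butter: 2.25 cup × 2/3 × 227 g/cup ÷ 1000 g/kg ≈ 0.3 kg
mozzarella: (3 lb + 4 oz = 3.25 lb) × 2/3 × 16 oz/lb × 28.35 g/oz = 982.8 g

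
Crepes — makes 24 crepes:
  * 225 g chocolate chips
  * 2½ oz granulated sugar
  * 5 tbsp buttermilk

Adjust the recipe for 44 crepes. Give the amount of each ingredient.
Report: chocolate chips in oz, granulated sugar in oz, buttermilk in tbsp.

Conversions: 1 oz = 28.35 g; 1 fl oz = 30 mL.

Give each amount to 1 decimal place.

chocolate chips: 14.6 oz; granulated sugar: 4.6 oz; buttermilk: 9.2 tbsp

Scaling factor: 44/24 = 11/6.
chocolate chips: 225 g × 11/6 ÷ 28.35 g/oz ≈ 14.6 oz
granulated sugar: 2.5 oz × 11/6 ≈ 4.6 oz
buttermilk: 5 tbsp × 11/6 ≈ 9.2 tbsp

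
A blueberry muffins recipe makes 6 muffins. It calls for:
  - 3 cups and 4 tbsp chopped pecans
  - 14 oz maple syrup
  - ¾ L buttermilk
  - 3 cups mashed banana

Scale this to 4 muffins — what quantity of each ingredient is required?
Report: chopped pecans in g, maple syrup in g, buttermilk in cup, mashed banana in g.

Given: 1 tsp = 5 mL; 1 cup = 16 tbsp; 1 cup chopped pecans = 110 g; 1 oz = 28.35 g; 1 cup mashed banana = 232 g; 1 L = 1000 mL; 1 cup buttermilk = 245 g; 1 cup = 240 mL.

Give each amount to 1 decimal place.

Scaling factor: 4/6 = 2/3.
chopped pecans: (3 cup + 4 tbsp = 3.25 cup) × 2/3 × 110 g/cup ≈ 238.3 g
maple syrup: 14 oz × 2/3 × 28.35 g/oz = 264.6 g
buttermilk: 0.75 L × 2/3 × 1000 mL/L ÷ 240 mL/cup ≈ 2.1 cup
mashed banana: 3 cup × 2/3 × 232 g/cup = 464.0 g

chopped pecans: 238.3 g; maple syrup: 264.6 g; buttermilk: 2.1 cup; mashed banana: 464.0 g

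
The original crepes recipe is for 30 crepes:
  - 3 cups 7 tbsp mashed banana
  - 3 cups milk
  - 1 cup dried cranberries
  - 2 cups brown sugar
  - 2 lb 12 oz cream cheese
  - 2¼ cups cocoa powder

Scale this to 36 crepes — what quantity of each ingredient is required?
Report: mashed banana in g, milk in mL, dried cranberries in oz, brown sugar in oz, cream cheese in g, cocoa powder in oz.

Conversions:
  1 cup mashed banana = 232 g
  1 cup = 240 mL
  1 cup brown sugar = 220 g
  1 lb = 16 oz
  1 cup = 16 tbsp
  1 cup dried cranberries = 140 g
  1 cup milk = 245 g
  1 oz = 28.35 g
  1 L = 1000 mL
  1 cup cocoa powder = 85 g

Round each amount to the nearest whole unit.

Scaling factor: 36/30 = 6/5 = 1.2.
mashed banana: (3 cup + 7 tbsp = 3.4375 cup) × 6/5 × 232 g/cup = 957 g
milk: 3 cup × 6/5 × 240 mL/cup = 864 mL
dried cranberries: 1 cup × 6/5 × 140 g/cup ÷ 28.35 g/oz ≈ 6 oz
brown sugar: 2 cup × 6/5 × 220 g/cup ÷ 28.35 g/oz ≈ 19 oz
cream cheese: (2 lb + 12 oz = 2.75 lb) × 6/5 × 16 oz/lb × 28.35 g/oz ≈ 1497 g
cocoa powder: 2.25 cup × 6/5 × 85 g/cup ÷ 28.35 g/oz ≈ 8 oz

mashed banana: 957 g; milk: 864 mL; dried cranberries: 6 oz; brown sugar: 19 oz; cream cheese: 1497 g; cocoa powder: 8 oz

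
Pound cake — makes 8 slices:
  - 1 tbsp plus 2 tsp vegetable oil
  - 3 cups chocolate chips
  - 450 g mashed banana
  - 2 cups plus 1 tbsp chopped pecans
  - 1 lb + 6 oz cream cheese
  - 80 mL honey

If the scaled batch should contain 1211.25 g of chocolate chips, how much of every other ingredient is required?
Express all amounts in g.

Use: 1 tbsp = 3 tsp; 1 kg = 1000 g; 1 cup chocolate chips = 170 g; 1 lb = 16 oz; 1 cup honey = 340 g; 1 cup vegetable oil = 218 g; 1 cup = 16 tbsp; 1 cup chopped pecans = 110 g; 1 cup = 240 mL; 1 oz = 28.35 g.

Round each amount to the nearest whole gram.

The original recipe has 510 g of chocolate chips, so the scaling factor is 1211.25 ÷ 510 = 19/8 = 2.375.
vegetable oil: (1 tbsp + 2 tsp = 5/3 tbsp) × 19/8 ÷ 16 tbsp/cup × 218 g/cup ≈ 54 g
mashed banana: 450 g × 19/8 ≈ 1069 g
chopped pecans: (2 cup + 1 tbsp = 2.0625 cup) × 19/8 × 110 g/cup ≈ 539 g
cream cheese: (1 lb + 6 oz = 1.375 lb) × 19/8 × 16 oz/lb × 28.35 g/oz ≈ 1481 g
honey: 80 mL × 19/8 ÷ 240 mL/cup × 340 g/cup ≈ 269 g

vegetable oil: 54 g; mashed banana: 1069 g; chopped pecans: 539 g; cream cheese: 1481 g; honey: 269 g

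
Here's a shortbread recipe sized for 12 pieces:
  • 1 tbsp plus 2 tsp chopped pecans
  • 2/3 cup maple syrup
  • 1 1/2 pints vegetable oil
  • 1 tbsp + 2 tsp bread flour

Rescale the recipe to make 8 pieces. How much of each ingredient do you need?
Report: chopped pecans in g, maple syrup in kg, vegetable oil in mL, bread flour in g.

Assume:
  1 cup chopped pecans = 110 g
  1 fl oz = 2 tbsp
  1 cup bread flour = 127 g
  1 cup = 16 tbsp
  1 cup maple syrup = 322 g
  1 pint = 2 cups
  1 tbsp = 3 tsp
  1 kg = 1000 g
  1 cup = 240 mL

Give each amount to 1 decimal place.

chopped pecans: 7.6 g; maple syrup: 0.1 kg; vegetable oil: 480.0 mL; bread flour: 8.8 g

Scaling factor: 8/12 = 2/3.
chopped pecans: (1 tbsp + 2 tsp = 5/3 tbsp) × 2/3 ÷ 16 tbsp/cup × 110 g/cup ≈ 7.6 g
maple syrup: 2/3 cup × 2/3 × 322 g/cup ÷ 1000 g/kg ≈ 0.1 kg
vegetable oil: 1.5 pint × 2/3 × 2 cup/pint × 240 mL/cup = 480.0 mL
bread flour: (1 tbsp + 2 tsp = 5/3 tbsp) × 2/3 ÷ 16 tbsp/cup × 127 g/cup ≈ 8.8 g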